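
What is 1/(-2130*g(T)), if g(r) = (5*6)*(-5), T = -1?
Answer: 1/319500 ≈ 3.1299e-6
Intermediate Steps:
g(r) = -150 (g(r) = 30*(-5) = -150)
1/(-2130*g(T)) = 1/(-2130*(-150)) = 1/319500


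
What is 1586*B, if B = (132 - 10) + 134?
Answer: 406016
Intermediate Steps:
B = 256 (B = 122 + 134 = 256)
1586*B = 1586*256 = 406016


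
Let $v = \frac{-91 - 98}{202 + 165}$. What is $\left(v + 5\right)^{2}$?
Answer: $\frac{2709316}{134689} \approx 20.115$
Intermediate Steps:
$v = - \frac{189}{367} \approx -0.51499$
$\left(v + 5\right)^{2} = \left(- \frac{189}{367} + 5\right)^{2} = \left(\frac{1646}{367}\right)^{2} = \frac{2709316}{134689}$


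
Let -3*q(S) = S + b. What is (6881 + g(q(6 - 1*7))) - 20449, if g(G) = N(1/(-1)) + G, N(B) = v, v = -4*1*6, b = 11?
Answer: -40786/3 ≈ -13595.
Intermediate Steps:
v = -24 (v = -4*6 = -24)
q(S) = -11/3 - S/3 (q(S) = -(S + 11)/3 = -(11 + S)/3 = -11/3 - S/3)
N(B) = -24
g(G) = -24 + G
(6881 + g(q(6 - 1*7))) - 20449 = (6881 + (-24 + (-11/3 - (6 - 1*7)/3))) - 20449 = (6881 + (-24 + (-11/3 - (6 - 7)/3))) - 20449 = (6881 + (-24 + (-11/3 - ⅓*(-1)))) - 20449 = (6881 + (-24 + (-11/3 + ⅓))) - 20449 = (6881 + (-24 - 10/3)) - 20449 = (6881 - 82/3) - 20449 = 20561/3 - 20449 = -40786/3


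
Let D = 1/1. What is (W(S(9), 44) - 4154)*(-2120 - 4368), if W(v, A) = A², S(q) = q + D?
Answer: 14390384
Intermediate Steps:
D = 1
S(q) = 1 + q (S(q) = q + 1 = 1 + q)
(W(S(9), 44) - 4154)*(-2120 - 4368) = (44² - 4154)*(-2120 - 4368) = (1936 - 4154)*(-6488) = -2218*(-6488) = 14390384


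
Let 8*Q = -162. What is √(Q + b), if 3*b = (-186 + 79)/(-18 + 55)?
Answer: I*√1045509/222 ≈ 4.6059*I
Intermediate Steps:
Q = -81/4 (Q = (⅛)*(-162) = -81/4 ≈ -20.250)
b = -107/111 (b = ((-186 + 79)/(-18 + 55))/3 = (-107/37)/3 = (-107*1/37)/3 = (⅓)*(-107/37) = -107/111 ≈ -0.96396)
√(Q + b) = √(-81/4 - 107/111) = √(-9419/444) = I*√1045509/222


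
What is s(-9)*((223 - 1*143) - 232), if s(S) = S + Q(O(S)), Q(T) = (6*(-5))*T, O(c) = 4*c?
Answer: -162792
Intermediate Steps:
Q(T) = -30*T
s(S) = -119*S (s(S) = S - 120*S = -119*S)
s(-9)*((223 - 1*143) - 232) = (-119*(-9))*((223 - 1*143) - 232) = 1071*((223 - 143) - 232) = 1071*(80 - 232) = 1071*(-152) = -162792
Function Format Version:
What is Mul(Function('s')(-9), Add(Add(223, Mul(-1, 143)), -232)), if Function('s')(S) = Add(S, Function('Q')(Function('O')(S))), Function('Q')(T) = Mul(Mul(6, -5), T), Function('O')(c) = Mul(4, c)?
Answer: -162792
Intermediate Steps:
Function('Q')(T) = Mul(-30, T)
Function('s')(S) = Mul(-119, S) (Function('s')(S) = Add(S, Mul(-30, Mul(4, S))) = Add(S, Mul(-120, S)) = Mul(-119, S))
Mul(Function('s')(-9), Add(Add(223, Mul(-1, 143)), -232)) = Mul(Mul(-119, -9), Add(Add(223, Mul(-1, 143)), -232)) = Mul(1071, Add(Add(223, -143), -232)) = Mul(1071, Add(80, -232)) = Mul(1071, -152) = -162792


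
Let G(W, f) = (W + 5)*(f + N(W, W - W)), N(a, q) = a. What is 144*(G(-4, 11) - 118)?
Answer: -15984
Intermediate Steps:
G(W, f) = (5 + W)*(W + f) (G(W, f) = (W + 5)*(f + W) = (5 + W)*(W + f))
144*(G(-4, 11) - 118) = 144*(((-4)² + 5*(-4) + 5*11 - 4*11) - 118) = 144*((16 - 20 + 55 - 44) - 118) = 144*(7 - 118) = 144*(-111) = -15984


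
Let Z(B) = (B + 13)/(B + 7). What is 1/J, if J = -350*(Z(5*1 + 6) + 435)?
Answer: -3/458150 ≈ -6.5481e-6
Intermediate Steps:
Z(B) = (13 + B)/(7 + B)
J = -458150/3 (J = -350*((13 + (5*1 + 6))/(7 + (5*1 + 6)) + 435) = -350*((13 + (5 + 6))/(7 + (5 + 6)) + 435) = -350*((13 + 11)/(7 + 11) + 435) = -350*(24/18 + 435) = -350*((1/18)*24 + 435) = -350*(4/3 + 435) = -350*1309/3 = -458150/3 ≈ -1.5272e+5)
1/J = 1/(-458150/3) = -3/458150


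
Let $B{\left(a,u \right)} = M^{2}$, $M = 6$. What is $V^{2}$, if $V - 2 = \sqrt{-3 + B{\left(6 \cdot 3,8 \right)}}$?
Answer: $\left(2 + \sqrt{33}\right)^{2} \approx 59.978$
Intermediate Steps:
$B{\left(a,u \right)} = 36$ ($B{\left(a,u \right)} = 6^{2} = 36$)
$V = 2 + \sqrt{33}$ ($V = 2 + \sqrt{-3 + 36} = 2 + \sqrt{33} \approx 7.7446$)
$V^{2} = \left(2 + \sqrt{33}\right)^{2}$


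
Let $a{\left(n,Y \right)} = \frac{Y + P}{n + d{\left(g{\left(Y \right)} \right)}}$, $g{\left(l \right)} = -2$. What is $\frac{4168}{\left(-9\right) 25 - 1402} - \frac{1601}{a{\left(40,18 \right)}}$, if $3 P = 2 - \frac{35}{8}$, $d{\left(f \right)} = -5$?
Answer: $- \frac{312825152}{95993} \approx -3258.8$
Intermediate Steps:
$P = - \frac{19}{24}$ ($P = \frac{2 - \frac{35}{8}}{3} = \frac{1}{3} \left(- \frac{19}{8}\right) = - \frac{19}{24} \approx -0.79167$)
$a{\left(n,Y \right)} = \frac{- \frac{19}{24} + Y}{-5 + n}$ ($a{\left(n,Y \right)} = \frac{Y - \frac{19}{24}}{n - 5} = \frac{- \frac{19}{24} + Y}{-5 + n}$)
$\frac{4168}{\left(-9\right) 25 - 1402} - \frac{1601}{a{\left(40,18 \right)}} = \frac{4168}{\left(-9\right) 25 - 1402} - \frac{1601}{\frac{1}{-5 + 40} \left(- \frac{19}{24} + 18\right)} = \frac{4168}{-225 - 1402} - \frac{1601}{\frac{1}{35} \cdot \frac{413}{24}} = \frac{4168}{-1627} - \frac{1601}{\frac{1}{35} \cdot \frac{413}{24}} = 4168 \left(- \frac{1}{1627}\right) - \frac{1601}{\frac{59}{120}} = - \frac{4168}{1627} - \frac{192120}{59} = - \frac{312825152}{95993}$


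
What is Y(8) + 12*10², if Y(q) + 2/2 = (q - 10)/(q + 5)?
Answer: 15585/13 ≈ 1198.8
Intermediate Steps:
Y(q) = -1 + (-10 + q)/(5 + q) (Y(q) = -1 + (q - 10)/(q + 5) = -1 + (-10 + q)/(5 + q))
Y(8) + 12*10² = -15/(5 + 8) + 12*10² = -15/13 + 12*100 = -15*1/13 + 1200 = -15/13 + 1200 = 15585/13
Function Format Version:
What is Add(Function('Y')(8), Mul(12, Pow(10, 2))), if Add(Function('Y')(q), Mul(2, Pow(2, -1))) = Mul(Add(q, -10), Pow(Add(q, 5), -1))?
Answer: Rational(15585, 13) ≈ 1198.8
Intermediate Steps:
Function('Y')(q) = Add(-1, Mul(Pow(Add(5, q), -1), Add(-10, q))) (Function('Y')(q) = Add(-1, Mul(Add(q, -10), Pow(Add(q, 5), -1))) = Add(-1, Mul(Add(-10, q), Pow(Add(5, q), -1))) = Add(-1, Mul(Pow(Add(5, q), -1), Add(-10, q))))
Add(Function('Y')(8), Mul(12, Pow(10, 2))) = Add(Mul(-15, Pow(Add(5, 8), -1)), Mul(12, Pow(10, 2))) = Add(Mul(-15, Pow(13, -1)), Mul(12, 100)) = Add(Mul(-15, Rational(1, 13)), 1200) = Add(Rational(-15, 13), 1200) = Rational(15585, 13)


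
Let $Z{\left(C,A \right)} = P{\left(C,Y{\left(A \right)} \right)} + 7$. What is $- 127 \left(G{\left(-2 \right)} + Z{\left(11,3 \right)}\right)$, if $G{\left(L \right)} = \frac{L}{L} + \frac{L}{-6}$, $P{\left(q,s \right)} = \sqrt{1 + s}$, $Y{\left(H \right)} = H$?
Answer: $- \frac{3937}{3} \approx -1312.3$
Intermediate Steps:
$Z{\left(C,A \right)} = 7 + \sqrt{1 + A}$ ($Z{\left(C,A \right)} = \sqrt{1 + A} + 7 = 7 + \sqrt{1 + A}$)
$G{\left(L \right)} = 1 - \frac{L}{6}$ ($G{\left(L \right)} = 1 + L \left(- \frac{1}{6}\right) = 1 - \frac{L}{6}$)
$- 127 \left(G{\left(-2 \right)} + Z{\left(11,3 \right)}\right) = - 127 \left(\left(1 - - \frac{1}{3}\right) + \left(7 + \sqrt{1 + 3}\right)\right) = - 127 \left(\left(1 + \frac{1}{3}\right) + \left(7 + \sqrt{4}\right)\right) = - 127 \left(\frac{4}{3} + \left(7 + 2\right)\right) = - 127 \left(\frac{4}{3} + 9\right) = \left(-127\right) \frac{31}{3} = - \frac{3937}{3}$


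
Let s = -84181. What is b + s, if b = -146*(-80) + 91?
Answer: -72410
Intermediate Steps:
b = 11771 (b = 11680 + 91 = 11771)
b + s = 11771 - 84181 = -72410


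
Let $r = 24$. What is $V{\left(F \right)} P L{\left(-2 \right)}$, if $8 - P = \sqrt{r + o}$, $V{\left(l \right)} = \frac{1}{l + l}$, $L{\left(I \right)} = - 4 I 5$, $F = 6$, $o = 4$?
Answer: $\frac{80}{3} - \frac{20 \sqrt{7}}{3} \approx 9.0283$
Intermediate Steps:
$L{\left(I \right)} = - 20 I$
$V{\left(l \right)} = \frac{1}{2 l}$
$P = 8 - 2 \sqrt{7}$ ($P = 8 - \sqrt{24 + 4} = 8 - \sqrt{28} = 8 - 2 \sqrt{7} \approx 2.7085$)
$V{\left(F \right)} P L{\left(-2 \right)} = \frac{1}{2 \cdot 6} \left(8 - 2 \sqrt{7}\right) \left(\left(-20\right) \left(-2\right)\right) = \frac{1}{2} \cdot \frac{1}{6} \left(8 - 2 \sqrt{7}\right) 40 = \frac{8 - 2 \sqrt{7}}{12} \cdot 40 = \left(\frac{2}{3} - \frac{\sqrt{7}}{6}\right) 40 = \frac{80}{3} - \frac{20 \sqrt{7}}{3}$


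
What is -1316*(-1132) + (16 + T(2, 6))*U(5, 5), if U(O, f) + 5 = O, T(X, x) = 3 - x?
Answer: 1489712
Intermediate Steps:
U(O, f) = -5 + O
-1316*(-1132) + (16 + T(2, 6))*U(5, 5) = -1316*(-1132) + (16 + (3 - 1*6))*(-5 + 5) = 1489712 + (16 + (3 - 6))*0 = 1489712 + (16 - 3)*0 = 1489712 + 13*0 = 1489712 + 0 = 1489712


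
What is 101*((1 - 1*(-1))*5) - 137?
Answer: 873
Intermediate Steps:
101*((1 - 1*(-1))*5) - 137 = 101*((1 + 1)*5) - 137 = 101*(2*5) - 137 = 101*10 - 137 = 1010 - 137 = 873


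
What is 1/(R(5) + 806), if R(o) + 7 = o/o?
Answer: 1/800 ≈ 0.0012500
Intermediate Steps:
R(o) = -6 (R(o) = -7 + o/o = -7 + 1 = -6)
1/(R(5) + 806) = 1/(-6 + 806) = 1/800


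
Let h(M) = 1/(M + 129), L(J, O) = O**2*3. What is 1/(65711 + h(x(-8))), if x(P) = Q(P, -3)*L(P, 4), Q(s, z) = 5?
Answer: 369/24247360 ≈ 1.5218e-5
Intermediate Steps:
L(J, O) = 3*O**2
x(P) = 240 (x(P) = 5*(3*4**2) = 5*(3*16) = 5*48 = 240)
h(M) = 1/(129 + M)
1/(65711 + h(x(-8))) = 1/(65711 + 1/(129 + 240)) = 1/(65711 + 1/369) = 1/(24247360/369) = 369/24247360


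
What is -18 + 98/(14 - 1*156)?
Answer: -1327/71 ≈ -18.690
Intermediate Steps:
-18 + 98/(14 - 1*156) = -18 + 98/(14 - 156) = -18 + 98/(-142) = -18 + 98*(-1/142) = -18 - 49/71 = -1327/71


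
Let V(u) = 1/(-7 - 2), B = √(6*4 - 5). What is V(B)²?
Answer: 1/81 ≈ 0.012346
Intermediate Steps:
B = √19 (B = √(24 - 5) = √19 ≈ 4.3589)
V(u) = -⅑ (V(u) = 1/(-9) = -⅑)
V(B)² = (-⅑)² = 1/81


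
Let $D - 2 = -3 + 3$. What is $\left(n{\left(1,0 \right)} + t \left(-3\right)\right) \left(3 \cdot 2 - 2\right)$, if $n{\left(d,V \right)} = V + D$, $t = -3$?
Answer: $44$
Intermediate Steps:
$D = 2$ ($D = 2 + \left(-3 + 3\right) = 2 + 0 = 2$)
$n{\left(d,V \right)} = 2 + V$ ($n{\left(d,V \right)} = V + 2 = 2 + V$)
$\left(n{\left(1,0 \right)} + t \left(-3\right)\right) \left(3 \cdot 2 - 2\right) = \left(\left(2 + 0\right) - -9\right) \left(3 \cdot 2 - 2\right) = \left(2 + 9\right) \left(6 - 2\right) = 11 \cdot 4 = 44$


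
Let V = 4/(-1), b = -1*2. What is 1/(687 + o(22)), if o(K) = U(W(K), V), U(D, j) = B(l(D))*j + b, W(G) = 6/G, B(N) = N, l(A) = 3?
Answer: 1/673 ≈ 0.0014859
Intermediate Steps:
b = -2
V = -4 (V = 4*(-1) = -4)
U(D, j) = -2 + 3*j (U(D, j) = 3*j - 2 = -2 + 3*j)
o(K) = -14 (o(K) = -2 + 3*(-4) = -2 - 12 = -14)
1/(687 + o(22)) = 1/(687 - 14) = 1/673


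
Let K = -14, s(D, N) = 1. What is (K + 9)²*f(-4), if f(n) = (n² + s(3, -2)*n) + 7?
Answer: 475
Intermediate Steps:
f(n) = 7 + n + n² (f(n) = (n² + 1*n) + 7 = (n² + n) + 7 = (n + n²) + 7 = 7 + n + n²)
(K + 9)²*f(-4) = (-14 + 9)²*(7 - 4 + (-4)²) = (-5)²*(7 - 4 + 16) = 25*19 = 475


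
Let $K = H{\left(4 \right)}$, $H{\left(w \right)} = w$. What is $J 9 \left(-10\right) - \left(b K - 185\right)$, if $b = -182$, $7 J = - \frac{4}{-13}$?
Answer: $\frac{82723}{91} \approx 909.04$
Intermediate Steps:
$J = \frac{4}{91}$ ($J = \frac{\left(-4\right) \frac{1}{-13}}{7} = \frac{\left(-4\right) \left(- \frac{1}{13}\right)}{7} = \frac{1}{7} \cdot \frac{4}{13} = \frac{4}{91} \approx 0.043956$)
$K = 4$
$J 9 \left(-10\right) - \left(b K - 185\right) = \frac{4}{91} \cdot 9 \left(-10\right) - \left(\left(-182\right) 4 - 185\right) = \frac{36}{91} \left(-10\right) - \left(-728 - 185\right) = - \frac{360}{91} - -913 = - \frac{360}{91} + 913 = \frac{82723}{91}$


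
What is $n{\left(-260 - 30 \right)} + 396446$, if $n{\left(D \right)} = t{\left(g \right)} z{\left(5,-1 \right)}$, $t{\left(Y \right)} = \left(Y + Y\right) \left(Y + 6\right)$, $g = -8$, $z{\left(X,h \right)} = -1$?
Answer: $396414$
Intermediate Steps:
$t{\left(Y \right)} = 2 Y \left(6 + Y\right)$
$n{\left(D \right)} = -32$ ($n{\left(D \right)} = 2 \left(-8\right) \left(6 - 8\right) \left(-1\right) = 2 \left(-8\right) \left(-2\right) \left(-1\right) = 32 \left(-1\right) = -32$)
$n{\left(-260 - 30 \right)} + 396446 = -32 + 396446 = 396414$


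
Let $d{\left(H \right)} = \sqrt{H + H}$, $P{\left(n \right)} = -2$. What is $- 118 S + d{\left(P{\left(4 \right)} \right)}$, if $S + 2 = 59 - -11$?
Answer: $-8024 + 2 i \approx -8024.0 + 2.0 i$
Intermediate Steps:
$S = 68$ ($S = -2 + \left(59 - -11\right) = -2 + \left(59 + 11\right) = -2 + 70 = 68$)
$d{\left(H \right)} = \sqrt{2} \sqrt{H}$ ($d{\left(H \right)} = \sqrt{2 H} = \sqrt{2} \sqrt{H}$)
$- 118 S + d{\left(P{\left(4 \right)} \right)} = \left(-118\right) 68 + \sqrt{2} \sqrt{-2} = -8024 + \sqrt{2} i \sqrt{2} = -8024 + 2 i$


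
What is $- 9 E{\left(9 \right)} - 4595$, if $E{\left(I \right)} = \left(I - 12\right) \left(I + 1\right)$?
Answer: $-4325$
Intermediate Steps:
$E{\left(I \right)} = \left(1 + I\right) \left(-12 + I\right)$ ($E{\left(I \right)} = \left(-12 + I\right) \left(1 + I\right) = \left(1 + I\right) \left(-12 + I\right)$)
$- 9 E{\left(9 \right)} - 4595 = - 9 \left(-12 + 9^{2} - 99\right) - 4595 = - 9 \left(-12 + 81 - 99\right) - 4595 = \left(-9\right) \left(-30\right) - 4595 = 270 - 4595 = -4325$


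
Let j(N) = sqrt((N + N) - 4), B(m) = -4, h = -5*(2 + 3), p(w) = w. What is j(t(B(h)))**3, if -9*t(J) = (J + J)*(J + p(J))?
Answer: -328*I*sqrt(41)/27 ≈ -77.786*I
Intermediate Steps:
h = -25 (h = -5*5 = -25)
t(J) = -4*J**2/9 (t(J) = -(J + J)*(J + J)/9 = -2*J*2*J/9 = -4*J**2/9)
j(N) = sqrt(-4 + 2*N) (j(N) = sqrt(2*N - 4) = sqrt(-4 + 2*N))
j(t(B(h)))**3 = (sqrt(-4 + 2*(-4/9*(-4)**2)))**3 = (sqrt(-4 + 2*(-4/9*16)))**3 = (sqrt(-4 + 2*(-64/9)))**3 = (sqrt(-4 - 128/9))**3 = (sqrt(-164/9))**3 = (2*I*sqrt(41)/3)**3 = -328*I*sqrt(41)/27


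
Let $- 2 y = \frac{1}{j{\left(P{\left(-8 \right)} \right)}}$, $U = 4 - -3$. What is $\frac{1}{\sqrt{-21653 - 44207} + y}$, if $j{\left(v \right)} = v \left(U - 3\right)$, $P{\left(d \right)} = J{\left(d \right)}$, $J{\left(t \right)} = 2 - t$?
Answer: $- \frac{80}{421504001} - \frac{12800 i \sqrt{16465}}{421504001} \approx -1.898 \cdot 10^{-7} - 0.0038966 i$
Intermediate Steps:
$P{\left(d \right)} = 2 - d$
$U = 7$ ($U = 4 + 3 = 7$)
$j{\left(v \right)} = 4 v$ ($j{\left(v \right)} = v \left(7 - 3\right) = v 4 = 4 v$)
$y = - \frac{1}{80}$ ($y = - \frac{1}{2 \cdot 4 \left(2 - -8\right)} = - \frac{1}{2 \cdot 4 \left(2 + 8\right)} = - \frac{1}{2 \cdot 4 \cdot 10} = - \frac{1}{2 \cdot 40} = \left(- \frac{1}{2}\right) \frac{1}{40} = - \frac{1}{80} \approx -0.0125$)
$\frac{1}{\sqrt{-21653 - 44207} + y} = \frac{1}{\sqrt{-21653 - 44207} - \frac{1}{80}} = \frac{1}{\sqrt{-65860} - \frac{1}{80}} = \frac{1}{2 i \sqrt{16465} - \frac{1}{80}} = \frac{1}{- \frac{1}{80} + 2 i \sqrt{16465}}$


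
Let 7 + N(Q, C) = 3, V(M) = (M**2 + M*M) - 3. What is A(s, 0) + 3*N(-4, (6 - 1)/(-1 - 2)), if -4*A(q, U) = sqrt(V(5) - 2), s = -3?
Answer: -12 - 3*sqrt(5)/4 ≈ -13.677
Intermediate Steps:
V(M) = -3 + 2*M**2 (V(M) = (M**2 + M**2) - 3 = 2*M**2 - 3 = -3 + 2*M**2)
N(Q, C) = -4 (N(Q, C) = -7 + 3 = -4)
A(q, U) = -3*sqrt(5)/4 (A(q, U) = -sqrt((-3 + 2*5**2) - 2)/4 = -sqrt((-3 + 2*25) - 2)/4 = -sqrt((-3 + 50) - 2)/4 = -sqrt(47 - 2)/4 = -3*sqrt(5)/4)
A(s, 0) + 3*N(-4, (6 - 1)/(-1 - 2)) = -3*sqrt(5)/4 + 3*(-4) = -3*sqrt(5)/4 - 12 = -12 - 3*sqrt(5)/4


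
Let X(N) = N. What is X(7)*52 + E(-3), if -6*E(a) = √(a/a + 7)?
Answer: 364 - √2/3 ≈ 363.53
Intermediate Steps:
E(a) = -√2/3 (E(a) = -√(a/a + 7)/6 = -√(1 + 7)/6 = -√2/3)
X(7)*52 + E(-3) = 7*52 - √2/3 = 364 - √2/3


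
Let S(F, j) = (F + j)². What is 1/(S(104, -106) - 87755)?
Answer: -1/87751 ≈ -1.1396e-5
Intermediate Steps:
1/(S(104, -106) - 87755) = 1/((104 - 106)² - 87755) = 1/((-2)² - 87755) = 1/(4 - 87755) = 1/(-87751) = -1/87751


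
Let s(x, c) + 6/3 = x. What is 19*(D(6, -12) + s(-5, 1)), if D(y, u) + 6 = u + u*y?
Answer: -1843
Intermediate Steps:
D(y, u) = -6 + u + u*y (D(y, u) = -6 + (u + u*y) = -6 + u + u*y)
s(x, c) = -2 + x
19*(D(6, -12) + s(-5, 1)) = 19*((-6 - 12 - 12*6) + (-2 - 5)) = 19*((-6 - 12 - 72) - 7) = 19*(-90 - 7) = 19*(-97) = -1843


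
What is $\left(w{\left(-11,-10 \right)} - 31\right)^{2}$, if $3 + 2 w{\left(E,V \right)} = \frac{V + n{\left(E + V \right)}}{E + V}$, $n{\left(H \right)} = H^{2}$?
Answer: $\frac{806404}{441} \approx 1828.6$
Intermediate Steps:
$w{\left(E,V \right)} = - \frac{3}{2} + \frac{V + \left(E + V\right)^{2}}{2 \left(E + V\right)}$ ($w{\left(E,V \right)} = - \frac{3}{2} + \frac{\left(V + \left(E + V\right)^{2}\right) \frac{1}{E + V}}{2} = - \frac{3}{2} + \frac{\frac{1}{E + V} \left(V + \left(E + V\right)^{2}\right)}{2} = - \frac{3}{2} + \frac{V + \left(E + V\right)^{2}}{2 \left(E + V\right)}$)
$\left(w{\left(-11,-10 \right)} - 31\right)^{2} = \left(\frac{\frac{\left(-11 - 10\right)^{2}}{2} - -10 - - \frac{33}{2}}{-11 - 10} - 31\right)^{2} = \left(\frac{\frac{\left(-21\right)^{2}}{2} + 10 + \frac{33}{2}}{-21} - 31\right)^{2} = \left(- \frac{\frac{1}{2} \cdot 441 + 10 + \frac{33}{2}}{21} - 31\right)^{2} = \left(- \frac{\frac{441}{2} + 10 + \frac{33}{2}}{21} - 31\right)^{2} = \left(\left(- \frac{1}{21}\right) 247 - 31\right)^{2} = \left(- \frac{247}{21} - 31\right)^{2} = \left(- \frac{898}{21}\right)^{2} = \frac{806404}{441}$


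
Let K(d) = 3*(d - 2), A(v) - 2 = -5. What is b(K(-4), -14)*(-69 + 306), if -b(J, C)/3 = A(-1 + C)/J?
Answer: -237/2 ≈ -118.50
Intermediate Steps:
A(v) = -3 (A(v) = 2 - 5 = -3)
K(d) = -6 + 3*d (K(d) = 3*(-2 + d) = -6 + 3*d)
b(J, C) = 9/J (b(J, C) = -(-9)/J = 9/J)
b(K(-4), -14)*(-69 + 306) = (9/(-6 + 3*(-4)))*(-69 + 306) = (9/(-6 - 12))*237 = (9/(-18))*237 = (9*(-1/18))*237 = -½*237 = -237/2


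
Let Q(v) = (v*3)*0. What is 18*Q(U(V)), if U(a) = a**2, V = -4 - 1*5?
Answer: 0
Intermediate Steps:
V = -9 (V = -4 - 5 = -9)
Q(v) = 0 (Q(v) = (3*v)*0 = 0)
18*Q(U(V)) = 18*0 = 0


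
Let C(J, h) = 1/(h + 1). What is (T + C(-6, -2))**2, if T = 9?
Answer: 64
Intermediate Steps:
C(J, h) = 1/(1 + h)
(T + C(-6, -2))**2 = (9 + 1/(1 - 2))**2 = (9 + 1/(-1))**2 = (9 - 1)**2 = 8**2 = 64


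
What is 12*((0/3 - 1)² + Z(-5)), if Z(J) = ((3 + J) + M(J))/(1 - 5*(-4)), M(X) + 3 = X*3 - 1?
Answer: 0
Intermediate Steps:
M(X) = -4 + 3*X (M(X) = -3 + (X*3 - 1) = -3 + (3*X - 1) = -3 + (-1 + 3*X) = -4 + 3*X)
Z(J) = -1/21 + 4*J/21 (Z(J) = ((3 + J) + (-4 + 3*J))/(1 - 5*(-4)) = (-1 + 4*J)/(1 + 20) = (-1 + 4*J)/21 = (-1 + 4*J)*(1/21) = -1/21 + 4*J/21)
12*((0/3 - 1)² + Z(-5)) = 12*((0/3 - 1)² + (-1/21 + (4/21)*(-5))) = 12*((0*(⅓) - 1)² + (-1/21 - 20/21)) = 12*((0 - 1)² - 1) = 12*((-1)² - 1) = 12*(1 - 1) = 12*0 = 0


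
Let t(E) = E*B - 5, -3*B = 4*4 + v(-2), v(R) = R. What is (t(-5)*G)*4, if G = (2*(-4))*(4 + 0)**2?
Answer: -28160/3 ≈ -9386.7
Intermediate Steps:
G = -128 (G = -8*4**2 = -8*16 = -128)
B = -14/3 (B = -(4*4 - 2)/3 = -(16 - 2)/3 = -1/3*14 = -14/3 ≈ -4.6667)
t(E) = -5 - 14*E/3 (t(E) = E*(-14/3) - 5 = -14*E/3 - 5 = -5 - 14*E/3)
(t(-5)*G)*4 = ((-5 - 14/3*(-5))*(-128))*4 = ((-5 + 70/3)*(-128))*4 = ((55/3)*(-128))*4 = -7040/3*4 = -28160/3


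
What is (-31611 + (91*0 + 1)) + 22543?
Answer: -9067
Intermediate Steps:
(-31611 + (91*0 + 1)) + 22543 = (-31611 + (0 + 1)) + 22543 = (-31611 + 1) + 22543 = -31610 + 22543 = -9067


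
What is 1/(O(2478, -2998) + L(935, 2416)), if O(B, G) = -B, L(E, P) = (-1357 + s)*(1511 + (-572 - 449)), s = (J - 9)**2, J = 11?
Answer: -1/665448 ≈ -1.5027e-6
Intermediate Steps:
s = 4 (s = (11 - 9)**2 = 2**2 = 4)
L(E, P) = -662970 (L(E, P) = (-1357 + 4)*(1511 + (-572 - 449)) = -1353*(1511 - 1021) = -1353*490 = -662970)
1/(O(2478, -2998) + L(935, 2416)) = 1/(-1*2478 - 662970) = 1/(-2478 - 662970) = 1/(-665448) = -1/665448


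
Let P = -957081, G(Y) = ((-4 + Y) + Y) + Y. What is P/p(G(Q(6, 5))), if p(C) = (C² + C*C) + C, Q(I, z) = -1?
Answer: -957081/91 ≈ -10517.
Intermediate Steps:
G(Y) = -4 + 3*Y (G(Y) = (-4 + 2*Y) + Y = -4 + 3*Y)
p(C) = C + 2*C² (p(C) = (C² + C²) + C = 2*C² + C = C + 2*C²)
P/p(G(Q(6, 5))) = -957081*1/((1 + 2*(-4 + 3*(-1)))*(-4 + 3*(-1))) = -957081*1/((1 + 2*(-4 - 3))*(-4 - 3)) = -957081*(-1/(7*(1 + 2*(-7)))) = -957081*(-1/(7*(1 - 14))) = -957081/((-7*(-13))) = -957081/91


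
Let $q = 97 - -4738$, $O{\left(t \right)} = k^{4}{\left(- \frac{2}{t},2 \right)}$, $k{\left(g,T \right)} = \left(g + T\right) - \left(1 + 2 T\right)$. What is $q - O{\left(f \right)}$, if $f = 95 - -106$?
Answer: $\frac{7757909972210}{1632240801} \approx 4752.9$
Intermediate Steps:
$f = 201$ ($f = 95 + 106 = 201$)
$k{\left(g,T \right)} = -1 + g - T$ ($k{\left(g,T \right)} = \left(T + g\right) - \left(1 + 2 T\right) = -1 + g - T$)
$O{\left(t \right)} = \left(-3 - \frac{2}{t}\right)^{4}$ ($O{\left(t \right)} = \left(-1 - \frac{2}{t} - 2\right)^{4} = \left(-3 - \frac{2}{t}\right)^{4}$)
$q = 4835$ ($q = 97 + 4738 = 4835$)
$q - O{\left(f \right)} = 4835 - \frac{\left(2 + 3 \cdot 201\right)^{4}}{1632240801} = 4835 - \frac{\left(2 + 603\right)^{4}}{1632240801} = 4835 - \frac{605^{4}}{1632240801} = 4835 - \frac{1}{1632240801} \cdot 133974300625 = 4835 - \frac{133974300625}{1632240801} = \frac{7757909972210}{1632240801}$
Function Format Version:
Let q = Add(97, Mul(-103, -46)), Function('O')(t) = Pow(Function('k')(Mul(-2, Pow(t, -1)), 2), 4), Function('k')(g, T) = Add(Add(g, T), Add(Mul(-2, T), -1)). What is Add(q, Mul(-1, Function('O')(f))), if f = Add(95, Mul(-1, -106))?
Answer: Rational(7757909972210, 1632240801) ≈ 4752.9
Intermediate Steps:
f = 201 (f = Add(95, 106) = 201)
Function('k')(g, T) = Add(-1, g, Mul(-1, T)) (Function('k')(g, T) = Add(Add(T, g), Add(-1, Mul(-2, T))) = Add(-1, g, Mul(-1, T)))
Function('O')(t) = Pow(Add(-3, Mul(-2, Pow(t, -1))), 4) (Function('O')(t) = Pow(Add(-1, Mul(-2, Pow(t, -1)), Mul(-1, 2)), 4) = Pow(Add(-1, Mul(-2, Pow(t, -1)), -2), 4) = Pow(Add(-3, Mul(-2, Pow(t, -1))), 4))
q = 4835 (q = Add(97, 4738) = 4835)
Add(q, Mul(-1, Function('O')(f))) = Add(4835, Mul(-1, Mul(Pow(201, -4), Pow(Add(2, Mul(3, 201)), 4)))) = Add(4835, Mul(-1, Mul(Rational(1, 1632240801), Pow(Add(2, 603), 4)))) = Add(4835, Mul(-1, Mul(Rational(1, 1632240801), Pow(605, 4)))) = Add(4835, Mul(-1, Mul(Rational(1, 1632240801), 133974300625))) = Add(4835, Mul(-1, Rational(133974300625, 1632240801))) = Add(4835, Rational(-133974300625, 1632240801)) = Rational(7757909972210, 1632240801)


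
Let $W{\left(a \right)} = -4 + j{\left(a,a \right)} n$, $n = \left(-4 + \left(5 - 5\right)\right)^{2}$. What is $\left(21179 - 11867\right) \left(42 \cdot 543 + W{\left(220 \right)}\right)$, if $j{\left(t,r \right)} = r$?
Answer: $245110464$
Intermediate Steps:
$n = 16$ ($n = \left(-4 + \left(5 - 5\right)\right)^{2} = \left(-4 + 0\right)^{2} = \left(-4\right)^{2} = 16$)
$W{\left(a \right)} = -4 + 16 a$ ($W{\left(a \right)} = -4 + a 16 = -4 + 16 a$)
$\left(21179 - 11867\right) \left(42 \cdot 543 + W{\left(220 \right)}\right) = \left(21179 - 11867\right) \left(42 \cdot 543 + \left(-4 + 16 \cdot 220\right)\right) = 9312 \left(22806 + \left(-4 + 3520\right)\right) = 9312 \left(22806 + 3516\right) = 9312 \cdot 26322 = 245110464$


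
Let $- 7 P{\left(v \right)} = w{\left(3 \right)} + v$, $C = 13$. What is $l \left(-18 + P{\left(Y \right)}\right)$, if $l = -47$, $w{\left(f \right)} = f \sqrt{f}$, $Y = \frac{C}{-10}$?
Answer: $\frac{58609}{70} + \frac{141 \sqrt{3}}{7} \approx 872.16$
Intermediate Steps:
$Y = - \frac{13}{10}$ ($Y = \frac{13}{-10} = 13 \left(- \frac{1}{10}\right) = - \frac{13}{10} \approx -1.3$)
$w{\left(f \right)} = f^{\frac{3}{2}}$
$P{\left(v \right)} = - \frac{3 \sqrt{3}}{7} - \frac{v}{7}$ ($P{\left(v \right)} = - \frac{3^{\frac{3}{2}} + v}{7} = - \frac{3 \sqrt{3} + v}{7} = - \frac{v + 3 \sqrt{3}}{7} = - \frac{3 \sqrt{3}}{7} - \frac{v}{7}$)
$l \left(-18 + P{\left(Y \right)}\right) = - 47 \left(-18 - \left(- \frac{13}{70} + \frac{3 \sqrt{3}}{7}\right)\right) = - 47 \left(-18 + \left(- \frac{3 \sqrt{3}}{7} + \frac{13}{70}\right)\right) = - 47 \left(-18 + \left(\frac{13}{70} - \frac{3 \sqrt{3}}{7}\right)\right) = - 47 \left(- \frac{1247}{70} - \frac{3 \sqrt{3}}{7}\right) = \frac{58609}{70} + \frac{141 \sqrt{3}}{7}$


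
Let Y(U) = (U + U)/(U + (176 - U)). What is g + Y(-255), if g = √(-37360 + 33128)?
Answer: -255/88 + 46*I*√2 ≈ -2.8977 + 65.054*I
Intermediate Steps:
Y(U) = U/88 (Y(U) = (2*U)/176 = (2*U)*(1/176) = U/88)
g = 46*I*√2 (g = √(-4232) = 46*I*√2 ≈ 65.054*I)
g + Y(-255) = 46*I*√2 + (1/88)*(-255) = 46*I*√2 - 255/88 = -255/88 + 46*I*√2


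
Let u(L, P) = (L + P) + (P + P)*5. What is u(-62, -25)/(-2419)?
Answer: 337/2419 ≈ 0.13931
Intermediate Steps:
u(L, P) = L + 11*P (u(L, P) = (L + P) + (2*P)*5 = (L + P) + 10*P = L + 11*P)
u(-62, -25)/(-2419) = (-62 + 11*(-25))/(-2419) = (-62 - 275)*(-1/2419) = -337*(-1/2419) = 337/2419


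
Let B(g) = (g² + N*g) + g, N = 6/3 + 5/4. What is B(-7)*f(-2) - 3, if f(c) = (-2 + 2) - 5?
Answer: -397/4 ≈ -99.250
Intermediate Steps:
N = 13/4 (N = 6*(⅓) + 5*(¼) = 2 + 5/4 = 13/4 ≈ 3.2500)
B(g) = g² + 17*g/4 (B(g) = (g² + 13*g/4) + g = g² + 17*g/4)
f(c) = -5 (f(c) = 0 - 5 = -5)
B(-7)*f(-2) - 3 = ((¼)*(-7)*(17 + 4*(-7)))*(-5) - 3 = ((¼)*(-7)*(17 - 28))*(-5) - 3 = ((¼)*(-7)*(-11))*(-5) - 3 = (77/4)*(-5) - 3 = -385/4 - 3 = -397/4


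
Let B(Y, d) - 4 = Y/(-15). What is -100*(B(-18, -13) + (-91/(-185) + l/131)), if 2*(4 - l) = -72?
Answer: -2906860/4847 ≈ -599.72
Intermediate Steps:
B(Y, d) = 4 - Y/15 (B(Y, d) = 4 + Y/(-15) = 4 + Y*(-1/15) = 4 - Y/15)
l = 40 (l = 4 - 1/2*(-72) = 4 + 36 = 40)
-100*(B(-18, -13) + (-91/(-185) + l/131)) = -100*((4 - 1/15*(-18)) + (-91/(-185) + 40/131)) = -100*((4 + 6/5) + (-91*(-1/185) + 40*(1/131))) = -100*(26/5 + (91/185 + 40/131)) = -100*(26/5 + 19321/24235) = -100*145343/24235 = -2906860/4847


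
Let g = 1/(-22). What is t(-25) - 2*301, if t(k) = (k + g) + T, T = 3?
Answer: -13729/22 ≈ -624.04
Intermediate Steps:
g = -1/22 ≈ -0.045455
t(k) = 65/22 + k (t(k) = (k - 1/22) + 3 = (-1/22 + k) + 3 = 65/22 + k)
t(-25) - 2*301 = (65/22 - 25) - 2*301 = -485/22 - 602 = -13729/22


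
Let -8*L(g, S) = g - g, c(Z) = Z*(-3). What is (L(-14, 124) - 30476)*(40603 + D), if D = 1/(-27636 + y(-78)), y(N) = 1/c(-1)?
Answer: -102590533448968/82907 ≈ -1.2374e+9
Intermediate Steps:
c(Z) = -3*Z
y(N) = ⅓ (y(N) = 1/(-3*(-1)) = 1/3 = ⅓)
L(g, S) = 0 (L(g, S) = -(g - g)/8 = -⅛*0 = 0)
D = -3/82907 (D = 1/(-27636 + ⅓) = 1/(-82907/3) = -3/82907 ≈ -3.6185e-5)
(L(-14, 124) - 30476)*(40603 + D) = (0 - 30476)*(40603 - 3/82907) = -30476*3366272918/82907 = -102590533448968/82907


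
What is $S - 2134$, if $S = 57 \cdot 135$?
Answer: $5561$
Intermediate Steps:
$S = 7695$
$S - 2134 = 7695 - 2134 = 5561$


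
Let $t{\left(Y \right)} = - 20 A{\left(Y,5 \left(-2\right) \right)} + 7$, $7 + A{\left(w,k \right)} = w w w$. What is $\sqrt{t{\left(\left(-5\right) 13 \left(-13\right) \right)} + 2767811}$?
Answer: $i \sqrt{12064254542} \approx 1.0984 \cdot 10^{5} i$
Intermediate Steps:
$A{\left(w,k \right)} = -7 + w^{3}$ ($A{\left(w,k \right)} = -7 + w w w = -7 + w^{2} w = -7 + w^{3}$)
$t{\left(Y \right)} = 147 - 20 Y^{3}$ ($t{\left(Y \right)} = - 20 \left(-7 + Y^{3}\right) + 7 = \left(140 - 20 Y^{3}\right) + 7 = 147 - 20 Y^{3}$)
$\sqrt{t{\left(\left(-5\right) 13 \left(-13\right) \right)} + 2767811} = \sqrt{\left(147 - 20 \left(\left(-5\right) 13 \left(-13\right)\right)^{3}\right) + 2767811} = \sqrt{\left(147 - 20 \left(\left(-65\right) \left(-13\right)\right)^{3}\right) + 2767811} = \sqrt{\left(147 - 20 \cdot 845^{3}\right) + 2767811} = \sqrt{\left(147 - 12067022500\right) + 2767811} = \sqrt{-12067022353 + 2767811} = \sqrt{-12064254542} = i \sqrt{12064254542}$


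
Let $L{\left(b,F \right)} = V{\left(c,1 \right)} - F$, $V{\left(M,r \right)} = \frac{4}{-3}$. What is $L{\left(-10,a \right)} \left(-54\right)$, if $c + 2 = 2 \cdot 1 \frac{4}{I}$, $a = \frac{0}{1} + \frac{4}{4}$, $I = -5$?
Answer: $126$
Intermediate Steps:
$a = 1$ ($a = 0 \cdot 1 + 4 \cdot \frac{1}{4} = 0 + 1 = 1$)
$c = - \frac{18}{5}$ ($c = -2 + 2 \cdot 1 \frac{4}{-5} = -2 + 2 \cdot 4 \left(- \frac{1}{5}\right) = -2 + 2 \left(- \frac{4}{5}\right) = -2 - \frac{8}{5} = - \frac{18}{5} \approx -3.6$)
$V{\left(M,r \right)} = - \frac{4}{3}$ ($V{\left(M,r \right)} = 4 \left(- \frac{1}{3}\right) = - \frac{4}{3}$)
$L{\left(b,F \right)} = - \frac{4}{3} - F$
$L{\left(-10,a \right)} \left(-54\right) = \left(- \frac{4}{3} - 1\right) \left(-54\right) = \left(- \frac{7}{3}\right) \left(-54\right) = 126$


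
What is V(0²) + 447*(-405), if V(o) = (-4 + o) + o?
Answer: -181039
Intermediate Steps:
V(o) = -4 + 2*o
V(0²) + 447*(-405) = (-4 + 2*0²) + 447*(-405) = (-4 + 2*0) - 181035 = (-4 + 0) - 181035 = -4 - 181035 = -181039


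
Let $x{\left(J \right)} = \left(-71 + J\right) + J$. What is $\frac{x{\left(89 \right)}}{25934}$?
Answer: $\frac{107}{25934} \approx 0.0041259$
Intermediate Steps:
$x{\left(J \right)} = -71 + 2 J$
$\frac{x{\left(89 \right)}}{25934} = \frac{-71 + 2 \cdot 89}{25934} = \left(-71 + 178\right) \frac{1}{25934} = 107 \cdot \frac{1}{25934} = \frac{107}{25934}$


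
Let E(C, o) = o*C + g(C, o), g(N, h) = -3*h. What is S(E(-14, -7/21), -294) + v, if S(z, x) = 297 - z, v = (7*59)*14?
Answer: 18220/3 ≈ 6073.3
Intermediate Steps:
v = 5782 (v = 413*14 = 5782)
E(C, o) = -3*o + C*o (E(C, o) = o*C - 3*o = C*o - 3*o = -3*o + C*o)
S(E(-14, -7/21), -294) + v = (297 - (-7/21)*(-3 - 14)) + 5782 = (297 - (-7*1/21)*(-17)) + 5782 = (297 - (-1)*(-17)/3) + 5782 = (297 - 1*17/3) + 5782 = (297 - 17/3) + 5782 = 874/3 + 5782 = 18220/3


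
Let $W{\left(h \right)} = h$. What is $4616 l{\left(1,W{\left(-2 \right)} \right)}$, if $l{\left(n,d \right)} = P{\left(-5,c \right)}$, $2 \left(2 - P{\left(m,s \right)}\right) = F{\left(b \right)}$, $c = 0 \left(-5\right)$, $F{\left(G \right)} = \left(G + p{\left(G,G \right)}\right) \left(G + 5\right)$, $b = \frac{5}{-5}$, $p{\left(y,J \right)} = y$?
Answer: $27696$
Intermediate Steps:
$b = -1$ ($b = 5 \left(- \frac{1}{5}\right) = -1$)
$F{\left(G \right)} = 2 G \left(5 + G\right)$ ($F{\left(G \right)} = \left(G + G\right) \left(G + 5\right) = 2 G \left(5 + G\right)$)
$c = 0$
$P{\left(m,s \right)} = 6$ ($P{\left(m,s \right)} = 2 - \frac{2 \left(-1\right) \left(5 - 1\right)}{2} = 2 - \frac{2 \left(-1\right) 4}{2} = 2 - -4 = 2 + 4 = 6$)
$l{\left(n,d \right)} = 6$
$4616 l{\left(1,W{\left(-2 \right)} \right)} = 4616 \cdot 6 = 27696$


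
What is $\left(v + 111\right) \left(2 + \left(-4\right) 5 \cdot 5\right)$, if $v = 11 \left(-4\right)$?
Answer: $-6566$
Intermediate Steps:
$v = -44$
$\left(v + 111\right) \left(2 + \left(-4\right) 5 \cdot 5\right) = \left(-44 + 111\right) \left(2 + \left(-4\right) 5 \cdot 5\right) = 67 \left(2 - 100\right) = 67 \left(-98\right) = -6566$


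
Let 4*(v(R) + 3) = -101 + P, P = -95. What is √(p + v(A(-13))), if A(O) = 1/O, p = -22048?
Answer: 10*I*√221 ≈ 148.66*I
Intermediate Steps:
v(R) = -52 (v(R) = -3 + (-101 - 95)/4 = -3 + (¼)*(-196) = -3 - 49 = -52)
√(p + v(A(-13))) = √(-22048 - 52) = √(-22100) = 10*I*√221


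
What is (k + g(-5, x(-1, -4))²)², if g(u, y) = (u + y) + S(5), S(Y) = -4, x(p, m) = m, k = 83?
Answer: 63504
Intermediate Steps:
g(u, y) = -4 + u + y (g(u, y) = (u + y) - 4 = -4 + u + y)
(k + g(-5, x(-1, -4))²)² = (83 + (-4 - 5 - 4)²)² = (83 + (-13)²)² = (83 + 169)² = 252² = 63504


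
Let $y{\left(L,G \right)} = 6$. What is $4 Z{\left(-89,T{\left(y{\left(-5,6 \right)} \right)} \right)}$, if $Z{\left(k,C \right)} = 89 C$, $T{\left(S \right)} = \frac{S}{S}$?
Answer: $356$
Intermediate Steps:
$T{\left(S \right)} = 1$
$4 Z{\left(-89,T{\left(y{\left(-5,6 \right)} \right)} \right)} = 4 \cdot 89 \cdot 1 = 4 \cdot 89 = 356$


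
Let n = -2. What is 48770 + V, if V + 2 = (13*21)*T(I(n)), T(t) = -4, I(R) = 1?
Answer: 47676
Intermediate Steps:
V = -1094 (V = -2 + (13*21)*(-4) = -2 + 273*(-4) = -2 - 1092 = -1094)
48770 + V = 48770 - 1094 = 47676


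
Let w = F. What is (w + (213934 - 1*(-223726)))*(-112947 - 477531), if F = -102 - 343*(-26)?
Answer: -263634255528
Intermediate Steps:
F = 8816 (F = -102 + 8918 = 8816)
w = 8816
(w + (213934 - 1*(-223726)))*(-112947 - 477531) = (8816 + (213934 - 1*(-223726)))*(-112947 - 477531) = (8816 + (213934 + 223726))*(-590478) = (8816 + 437660)*(-590478) = 446476*(-590478) = -263634255528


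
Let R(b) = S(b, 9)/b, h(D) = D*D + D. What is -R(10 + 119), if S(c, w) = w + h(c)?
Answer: -5593/43 ≈ -130.07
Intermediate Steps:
h(D) = D + D² (h(D) = D² + D = D + D²)
S(c, w) = w + c*(1 + c)
R(b) = (9 + b*(1 + b))/b
-R(10 + 119) = -(1 + (10 + 119) + 9/(10 + 119)) = -(1 + 129 + 9/129) = -(1 + 129 + 9*(1/129)) = -(1 + 129 + 3/43) = -1*5593/43 = -5593/43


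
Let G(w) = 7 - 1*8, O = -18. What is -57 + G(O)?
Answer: -58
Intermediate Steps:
G(w) = -1 (G(w) = 7 - 8 = -1)
-57 + G(O) = -57 - 1 = -58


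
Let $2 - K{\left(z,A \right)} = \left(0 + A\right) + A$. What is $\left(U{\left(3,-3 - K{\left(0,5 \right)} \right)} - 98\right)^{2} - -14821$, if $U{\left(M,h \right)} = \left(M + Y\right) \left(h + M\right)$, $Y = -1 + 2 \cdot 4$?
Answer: $15145$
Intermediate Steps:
$Y = 7$ ($Y = -1 + 8 = 7$)
$K{\left(z,A \right)} = 2 - 2 A$ ($K{\left(z,A \right)} = 2 - \left(\left(0 + A\right) + A\right) = 2 - \left(A + A\right) = 2 - 2 A$)
$U{\left(M,h \right)} = \left(7 + M\right) \left(M + h\right)$ ($U{\left(M,h \right)} = \left(M + 7\right) \left(h + M\right) = \left(7 + M\right) \left(M + h\right)$)
$\left(U{\left(3,-3 - K{\left(0,5 \right)} \right)} - 98\right)^{2} - -14821 = \left(\left(3^{2} + 7 \cdot 3 + 7 \left(-3 - \left(2 - 10\right)\right) + 3 \left(-3 - \left(2 - 10\right)\right)\right) - 98\right)^{2} - -14821 = \left(\left(9 + 21 + 7 \left(-3 - \left(2 - 10\right)\right) + 3 \left(-3 - \left(2 - 10\right)\right)\right) - 98\right)^{2} + 14821 = \left(\left(9 + 21 + 7 \left(-3 - -8\right) + 3 \left(-3 - -8\right)\right) - 98\right)^{2} + 14821 = \left(\left(9 + 21 + 7 \left(-3 + 8\right) + 3 \left(-3 + 8\right)\right) - 98\right)^{2} + 14821 = \left(\left(9 + 21 + 7 \cdot 5 + 3 \cdot 5\right) - 98\right)^{2} + 14821 = \left(\left(9 + 21 + 35 + 15\right) - 98\right)^{2} + 14821 = \left(80 - 98\right)^{2} + 14821 = \left(-18\right)^{2} + 14821 = 324 + 14821 = 15145$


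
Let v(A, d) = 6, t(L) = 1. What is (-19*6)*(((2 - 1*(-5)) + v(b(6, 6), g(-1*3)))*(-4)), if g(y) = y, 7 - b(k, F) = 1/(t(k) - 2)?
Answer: 5928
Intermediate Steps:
b(k, F) = 8 (b(k, F) = 7 - 1/(1 - 2) = 7 - 1/(-1) = 7 - 1*(-1) = 7 + 1 = 8)
(-19*6)*(((2 - 1*(-5)) + v(b(6, 6), g(-1*3)))*(-4)) = (-19*6)*(((2 - 1*(-5)) + 6)*(-4)) = -114*((2 + 5) + 6)*(-4) = -114*(7 + 6)*(-4) = -1482*(-4) = -114*(-52) = 5928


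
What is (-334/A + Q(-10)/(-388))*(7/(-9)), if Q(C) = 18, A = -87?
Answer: -448091/151902 ≈ -2.9499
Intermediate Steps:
(-334/A + Q(-10)/(-388))*(7/(-9)) = (-334/(-87) + 18/(-388))*(7/(-9)) = (-334*(-1/87) + 18*(-1/388))*(7*(-⅑)) = (334/87 - 9/194)*(-7/9) = (64013/16878)*(-7/9) = -448091/151902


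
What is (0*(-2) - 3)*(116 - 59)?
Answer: -171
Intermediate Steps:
(0*(-2) - 3)*(116 - 59) = (0 - 3)*57 = -3*57 = -171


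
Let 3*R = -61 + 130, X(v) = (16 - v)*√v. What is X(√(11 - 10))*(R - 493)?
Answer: -7050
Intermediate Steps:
X(v) = √v*(16 - v)
R = 23 (R = (-61 + 130)/3 = (⅓)*69 = 23)
X(√(11 - 10))*(R - 493) = (√(√(11 - 10))*(16 - √(11 - 10)))*(23 - 493) = (√(√1)*(16 - √1))*(-470) = (√1*(16 - 1*1))*(-470) = (1*(16 - 1))*(-470) = (1*15)*(-470) = 15*(-470) = -7050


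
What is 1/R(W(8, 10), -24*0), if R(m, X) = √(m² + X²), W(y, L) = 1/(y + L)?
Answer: 18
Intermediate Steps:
W(y, L) = 1/(L + y)
R(m, X) = √(X² + m²)
1/R(W(8, 10), -24*0) = 1/(√((-24*0)² + (1/(10 + 8))²)) = 1/(√(0² + (1/18)²)) = 1/(√(0 + (1/18)²)) = 1/(√(0 + 1/324)) = 1/(√(1/324)) = 1/(1/18) = 18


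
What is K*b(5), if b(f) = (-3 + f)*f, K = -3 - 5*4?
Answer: -230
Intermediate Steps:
K = -23 (K = -3 - 1*20 = -3 - 20 = -23)
b(f) = f*(-3 + f)
K*b(5) = -115*(-3 + 5) = -115*2 = -23*10 = -230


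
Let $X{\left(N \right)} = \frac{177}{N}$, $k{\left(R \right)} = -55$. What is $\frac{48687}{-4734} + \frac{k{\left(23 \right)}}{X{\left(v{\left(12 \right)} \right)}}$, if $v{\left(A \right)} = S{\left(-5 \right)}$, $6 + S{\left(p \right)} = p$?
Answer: $- \frac{639281}{93102} \approx -6.8665$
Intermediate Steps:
$S{\left(p \right)} = -6 + p$
$v{\left(A \right)} = -11$ ($v{\left(A \right)} = -6 - 5 = -11$)
$\frac{48687}{-4734} + \frac{k{\left(23 \right)}}{X{\left(v{\left(12 \right)} \right)}} = \frac{48687}{-4734} - \frac{55}{177 \frac{1}{-11}} = 48687 \left(- \frac{1}{4734}\right) - \frac{55}{177 \left(- \frac{1}{11}\right)} = - \frac{16229}{1578} - \frac{55}{- \frac{177}{11}} = - \frac{16229}{1578} - - \frac{605}{177} = - \frac{16229}{1578} + \frac{605}{177} = - \frac{639281}{93102}$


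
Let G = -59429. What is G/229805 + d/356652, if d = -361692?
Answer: -2897613938/2276678135 ≈ -1.2727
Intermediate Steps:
G/229805 + d/356652 = -59429/229805 - 361692/356652 = -59429*1/229805 - 361692*1/356652 = -59429/229805 - 10047/9907 = -2897613938/2276678135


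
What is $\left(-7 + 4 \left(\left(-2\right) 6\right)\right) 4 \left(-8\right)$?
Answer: $1760$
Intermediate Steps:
$\left(-7 + 4 \left(\left(-2\right) 6\right)\right) 4 \left(-8\right) = \left(-7 + 4 \left(-12\right)\right) \left(-32\right) = \left(-7 - 48\right) \left(-32\right) = \left(-55\right) \left(-32\right) = 1760$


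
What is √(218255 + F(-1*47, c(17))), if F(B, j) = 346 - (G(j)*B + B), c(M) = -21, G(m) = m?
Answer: √217661 ≈ 466.54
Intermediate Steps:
F(B, j) = 346 - B - B*j (F(B, j) = 346 - (j*B + B) = 346 - (B*j + B) = 346 - (B + B*j) = 346 + (-B - B*j) = 346 - B - B*j)
√(218255 + F(-1*47, c(17))) = √(218255 + (346 - (-1)*47 - 1*(-1*47)*(-21))) = √(218255 + (346 - 1*(-47) - 1*(-47)*(-21))) = √(218255 + (346 + 47 - 987)) = √(218255 - 594) = √217661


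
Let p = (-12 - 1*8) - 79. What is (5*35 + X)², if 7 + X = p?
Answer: 4761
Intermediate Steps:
p = -99 (p = (-12 - 8) - 79 = -20 - 79 = -99)
X = -106 (X = -7 - 99 = -106)
(5*35 + X)² = (5*35 - 106)² = (175 - 106)² = 69² = 4761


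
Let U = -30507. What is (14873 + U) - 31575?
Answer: -47209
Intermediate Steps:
(14873 + U) - 31575 = (14873 - 30507) - 31575 = -15634 - 31575 = -47209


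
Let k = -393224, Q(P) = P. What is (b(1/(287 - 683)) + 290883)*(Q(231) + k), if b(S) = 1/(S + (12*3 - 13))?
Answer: -1041066704157861/9107 ≈ -1.1431e+11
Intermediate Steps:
b(S) = 1/(23 + S) (b(S) = 1/(S + (36 - 13)) = 1/(S + 23) = 1/(23 + S))
(b(1/(287 - 683)) + 290883)*(Q(231) + k) = (1/(23 + 1/(287 - 683)) + 290883)*(231 - 393224) = (1/(23 + 1/(-396)) + 290883)*(-392993) = (1/(23 - 1/396) + 290883)*(-392993) = (1/(9107/396) + 290883)*(-392993) = (396/9107 + 290883)*(-392993) = (2649071877/9107)*(-392993) = -1041066704157861/9107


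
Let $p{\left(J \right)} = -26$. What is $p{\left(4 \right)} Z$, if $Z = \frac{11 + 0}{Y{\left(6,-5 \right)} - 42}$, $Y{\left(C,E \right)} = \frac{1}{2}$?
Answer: $\frac{572}{83} \approx 6.8916$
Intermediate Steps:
$Y{\left(C,E \right)} = \frac{1}{2}$
$Z = - \frac{22}{83}$ ($Z = \frac{11 + 0}{\frac{1}{2} - 42} = \frac{11}{- \frac{83}{2}} = 11 \left(- \frac{2}{83}\right) = - \frac{22}{83} \approx -0.26506$)
$p{\left(4 \right)} Z = \left(-26\right) \left(- \frac{22}{83}\right) = \frac{572}{83}$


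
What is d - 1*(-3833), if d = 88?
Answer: 3921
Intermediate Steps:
d - 1*(-3833) = 88 - 1*(-3833) = 88 + 3833 = 3921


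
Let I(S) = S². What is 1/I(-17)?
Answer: 1/289 ≈ 0.0034602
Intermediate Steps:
1/I(-17) = 1/((-17)²) = 1/289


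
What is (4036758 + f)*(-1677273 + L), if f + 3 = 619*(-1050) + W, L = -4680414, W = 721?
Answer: -21536830012362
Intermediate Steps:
f = -649232 (f = -3 + (619*(-1050) + 721) = -3 + (-649950 + 721) = -3 - 649229 = -649232)
(4036758 + f)*(-1677273 + L) = (4036758 - 649232)*(-1677273 - 4680414) = 3387526*(-6357687) = -21536830012362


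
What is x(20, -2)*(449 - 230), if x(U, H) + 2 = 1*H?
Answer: -876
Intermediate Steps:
x(U, H) = -2 + H (x(U, H) = -2 + 1*H = -2 + H)
x(20, -2)*(449 - 230) = (-2 - 2)*(449 - 230) = -4*219 = -876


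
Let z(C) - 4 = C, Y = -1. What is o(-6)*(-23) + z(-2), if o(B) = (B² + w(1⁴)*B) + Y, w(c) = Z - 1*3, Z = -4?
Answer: -1769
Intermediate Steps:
w(c) = -7 (w(c) = -4 - 1*3 = -4 - 3 = -7)
z(C) = 4 + C
o(B) = -1 + B² - 7*B (o(B) = (B² - 7*B) - 1 = -1 + B² - 7*B)
o(-6)*(-23) + z(-2) = (-1 + (-6)² - 7*(-6))*(-23) + (4 - 2) = (-1 + 36 + 42)*(-23) + 2 = 77*(-23) + 2 = -1771 + 2 = -1769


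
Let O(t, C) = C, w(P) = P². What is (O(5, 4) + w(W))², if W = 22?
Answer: 238144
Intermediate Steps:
(O(5, 4) + w(W))² = (4 + 22²)² = (4 + 484)² = 488² = 238144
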